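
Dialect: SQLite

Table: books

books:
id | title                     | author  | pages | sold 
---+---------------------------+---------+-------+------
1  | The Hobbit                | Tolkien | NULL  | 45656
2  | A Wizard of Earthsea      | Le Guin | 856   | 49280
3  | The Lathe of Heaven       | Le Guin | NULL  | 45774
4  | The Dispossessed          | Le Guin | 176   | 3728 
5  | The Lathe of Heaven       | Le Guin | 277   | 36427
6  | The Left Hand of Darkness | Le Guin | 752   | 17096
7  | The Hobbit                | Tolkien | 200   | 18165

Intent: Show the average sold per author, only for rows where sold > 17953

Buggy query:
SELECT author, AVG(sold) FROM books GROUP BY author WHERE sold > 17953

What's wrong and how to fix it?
Bug: Row-level WHERE must come before GROUP BY in the clause order

Fix: Move the WHERE clause before GROUP BY

Corrected query:
SELECT author, AVG(sold) FROM books WHERE sold > 17953 GROUP BY author

Result:
author  | AVG(sold)
--------+----------
Le Guin | 43827    
Tolkien | 31910.5  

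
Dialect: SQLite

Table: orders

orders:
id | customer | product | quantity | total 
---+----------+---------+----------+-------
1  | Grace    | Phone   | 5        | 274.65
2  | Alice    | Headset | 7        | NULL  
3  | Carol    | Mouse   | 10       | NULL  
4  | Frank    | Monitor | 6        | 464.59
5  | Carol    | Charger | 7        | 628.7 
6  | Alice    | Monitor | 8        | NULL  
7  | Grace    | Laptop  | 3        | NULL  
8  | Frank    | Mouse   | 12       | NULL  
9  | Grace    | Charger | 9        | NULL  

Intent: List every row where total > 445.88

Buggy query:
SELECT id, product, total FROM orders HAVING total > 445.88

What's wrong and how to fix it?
Bug: HAVING filters the output of aggregation, but this query has no GROUP BY and no aggregate functions, so SQLite rejects it (HAVING clause on a non-aggregate query); the condition here is per row

Fix: Use WHERE for row-level filtering

Corrected query:
SELECT id, product, total FROM orders WHERE total > 445.88

Result:
id | product | total 
---+---------+-------
4  | Monitor | 464.59
5  | Charger | 628.7 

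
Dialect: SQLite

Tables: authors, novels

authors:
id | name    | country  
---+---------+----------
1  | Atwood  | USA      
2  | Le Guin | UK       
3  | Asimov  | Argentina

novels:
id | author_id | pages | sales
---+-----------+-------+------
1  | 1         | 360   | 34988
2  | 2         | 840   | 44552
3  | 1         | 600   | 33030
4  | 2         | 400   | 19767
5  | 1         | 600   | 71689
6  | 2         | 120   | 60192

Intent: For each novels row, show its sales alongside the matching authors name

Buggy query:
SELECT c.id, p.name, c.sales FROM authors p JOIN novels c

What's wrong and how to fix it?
Bug: JOIN with no ON clause produces a cartesian product; every novels row pairs with every authors row

Fix: Add ON c.author_id = p.id to the JOIN

Corrected query:
SELECT c.id, p.name, c.sales FROM authors p JOIN novels c ON c.author_id = p.id

Result:
id | name    | sales
---+---------+------
1  | Atwood  | 34988
2  | Le Guin | 44552
3  | Atwood  | 33030
4  | Le Guin | 19767
5  | Atwood  | 71689
6  | Le Guin | 60192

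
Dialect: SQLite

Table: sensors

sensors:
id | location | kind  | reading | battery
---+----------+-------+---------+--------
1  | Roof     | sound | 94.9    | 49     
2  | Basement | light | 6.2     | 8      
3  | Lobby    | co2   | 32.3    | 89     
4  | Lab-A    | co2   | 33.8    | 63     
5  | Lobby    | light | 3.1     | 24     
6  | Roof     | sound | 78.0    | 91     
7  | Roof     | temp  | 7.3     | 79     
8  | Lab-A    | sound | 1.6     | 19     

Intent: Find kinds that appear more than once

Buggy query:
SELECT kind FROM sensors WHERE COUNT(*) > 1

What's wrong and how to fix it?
Bug: COUNT(*) is an aggregate and cannot be used in WHERE

Fix: Group first, then use HAVING for the count condition

Corrected query:
SELECT kind FROM sensors GROUP BY kind HAVING COUNT(*) > 1

Result:
kind 
-----
co2  
light
sound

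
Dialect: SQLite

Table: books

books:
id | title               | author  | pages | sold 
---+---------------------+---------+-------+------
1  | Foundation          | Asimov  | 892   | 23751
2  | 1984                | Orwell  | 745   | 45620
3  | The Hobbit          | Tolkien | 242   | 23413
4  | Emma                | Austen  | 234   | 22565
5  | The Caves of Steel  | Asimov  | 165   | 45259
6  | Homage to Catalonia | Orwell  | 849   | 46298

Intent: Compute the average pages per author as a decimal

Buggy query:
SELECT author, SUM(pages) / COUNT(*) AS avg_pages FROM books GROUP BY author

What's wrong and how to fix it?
Bug: SUM(pages) and COUNT(*) are both integers; the division truncates the fractional part

Fix: Cast one side to REAL so the division keeps the fractional part

Corrected query:
SELECT author, SUM(pages) * 1.0 / COUNT(*) AS avg_pages FROM books GROUP BY author

Result:
author  | avg_pages
--------+----------
Asimov  | 528.5    
Austen  | 234      
Orwell  | 797      
Tolkien | 242      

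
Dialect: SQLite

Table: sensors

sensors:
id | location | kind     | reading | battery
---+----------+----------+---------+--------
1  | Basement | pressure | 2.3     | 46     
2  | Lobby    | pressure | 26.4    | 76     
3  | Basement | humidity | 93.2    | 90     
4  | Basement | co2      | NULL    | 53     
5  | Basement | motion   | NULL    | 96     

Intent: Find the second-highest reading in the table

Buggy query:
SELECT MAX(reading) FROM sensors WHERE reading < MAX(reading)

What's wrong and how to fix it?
Bug: MAX(reading) on the right of the comparison is an aggregate-in-WHERE error

Fix: Put the inner MAX in a scalar subquery

Corrected query:
SELECT MAX(reading) FROM sensors WHERE reading < (SELECT MAX(reading) FROM sensors)

Result:
MAX(reading)
------------
26.4        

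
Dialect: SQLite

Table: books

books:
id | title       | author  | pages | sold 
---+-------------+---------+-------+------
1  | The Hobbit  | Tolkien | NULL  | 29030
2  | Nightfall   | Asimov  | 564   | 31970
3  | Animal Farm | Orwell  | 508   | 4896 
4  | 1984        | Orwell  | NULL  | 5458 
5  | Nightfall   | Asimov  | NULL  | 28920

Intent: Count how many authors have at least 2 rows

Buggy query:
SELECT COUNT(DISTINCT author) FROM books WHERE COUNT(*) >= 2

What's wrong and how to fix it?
Bug: WHERE filters individual rows, not groups, so a group-level COUNT is invalid there

Fix: Group first with HAVING COUNT(*) >= 2, then COUNT the resulting groups

Corrected query:
SELECT COUNT(*) FROM (SELECT author FROM books GROUP BY author HAVING COUNT(*) >= 2)

Result:
COUNT(*)
--------
2       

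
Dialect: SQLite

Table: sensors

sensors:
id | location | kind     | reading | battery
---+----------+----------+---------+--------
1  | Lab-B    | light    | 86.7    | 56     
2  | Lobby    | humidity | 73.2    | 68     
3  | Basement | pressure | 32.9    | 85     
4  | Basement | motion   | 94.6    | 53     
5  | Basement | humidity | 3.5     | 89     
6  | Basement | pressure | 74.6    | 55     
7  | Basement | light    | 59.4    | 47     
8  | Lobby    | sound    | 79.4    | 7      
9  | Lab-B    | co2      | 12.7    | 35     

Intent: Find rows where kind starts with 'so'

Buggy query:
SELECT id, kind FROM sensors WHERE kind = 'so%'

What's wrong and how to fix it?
Bug: Wildcards only work with LIKE; '=' treats '%' as a literal character

Fix: Use LIKE for wildcard pattern matching

Corrected query:
SELECT id, kind FROM sensors WHERE kind LIKE 'so%'

Result:
id | kind 
---+------
8  | sound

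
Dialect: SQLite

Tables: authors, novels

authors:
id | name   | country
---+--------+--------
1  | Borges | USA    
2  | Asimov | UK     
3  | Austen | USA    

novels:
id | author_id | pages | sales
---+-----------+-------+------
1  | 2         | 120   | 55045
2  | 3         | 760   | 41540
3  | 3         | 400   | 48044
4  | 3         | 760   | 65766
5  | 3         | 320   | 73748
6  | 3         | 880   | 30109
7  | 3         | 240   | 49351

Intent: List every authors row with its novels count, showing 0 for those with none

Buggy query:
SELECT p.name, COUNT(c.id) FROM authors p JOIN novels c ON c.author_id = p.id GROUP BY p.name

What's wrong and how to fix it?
Bug: INNER JOIN drops authors rows that have no matching novels rows

Fix: Switch to LEFT JOIN to retain unmatched parent rows

Corrected query:
SELECT p.name, COUNT(c.id) FROM authors p LEFT JOIN novels c ON c.author_id = p.id GROUP BY p.name

Result:
name   | COUNT(c.id)
-------+------------
Asimov | 1          
Austen | 6          
Borges | 0          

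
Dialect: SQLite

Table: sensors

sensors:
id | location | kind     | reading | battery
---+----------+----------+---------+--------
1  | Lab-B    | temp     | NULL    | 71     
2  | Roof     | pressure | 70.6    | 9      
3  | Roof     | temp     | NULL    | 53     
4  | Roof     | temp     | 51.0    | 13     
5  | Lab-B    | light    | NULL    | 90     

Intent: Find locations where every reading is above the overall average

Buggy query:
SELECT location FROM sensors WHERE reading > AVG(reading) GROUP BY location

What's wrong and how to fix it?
Bug: WHERE evaluates per row before aggregation, so AVG() is unavailable

Fix: Compute the overall average in a scalar subquery and compare each group's MIN against it in HAVING

Corrected query:
SELECT location FROM sensors GROUP BY location HAVING MIN(reading) > (SELECT AVG(reading) FROM sensors)

Result:
(no rows)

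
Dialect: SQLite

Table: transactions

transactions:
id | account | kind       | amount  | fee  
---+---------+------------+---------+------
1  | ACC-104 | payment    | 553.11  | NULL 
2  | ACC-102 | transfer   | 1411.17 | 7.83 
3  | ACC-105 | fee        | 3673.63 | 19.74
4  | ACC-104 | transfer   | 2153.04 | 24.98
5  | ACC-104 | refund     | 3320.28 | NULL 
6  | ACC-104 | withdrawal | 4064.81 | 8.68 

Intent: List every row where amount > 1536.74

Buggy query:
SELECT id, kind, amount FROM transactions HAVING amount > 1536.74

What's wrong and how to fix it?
Bug: HAVING filters the output of aggregation, but this query has no GROUP BY and no aggregate functions, so SQLite rejects it (HAVING clause on a non-aggregate query); the condition here is per row

Fix: Use WHERE for row-level filtering

Corrected query:
SELECT id, kind, amount FROM transactions WHERE amount > 1536.74

Result:
id | kind       | amount 
---+------------+--------
3  | fee        | 3673.63
4  | transfer   | 2153.04
5  | refund     | 3320.28
6  | withdrawal | 4064.81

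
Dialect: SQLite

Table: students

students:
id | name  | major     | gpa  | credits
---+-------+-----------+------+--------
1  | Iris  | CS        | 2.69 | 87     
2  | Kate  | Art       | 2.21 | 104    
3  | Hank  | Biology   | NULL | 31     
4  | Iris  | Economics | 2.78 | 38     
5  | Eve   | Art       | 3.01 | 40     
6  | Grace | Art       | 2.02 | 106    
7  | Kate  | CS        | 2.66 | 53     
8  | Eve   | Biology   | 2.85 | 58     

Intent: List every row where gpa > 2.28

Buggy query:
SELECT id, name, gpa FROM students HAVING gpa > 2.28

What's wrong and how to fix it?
Bug: This is a non-aggregate query (no GROUP BY, no aggregates), so in SQLite the HAVING clause is invalid here; a row-level condition belongs in WHERE

Fix: Replace HAVING with WHERE since the condition applies to individual rows

Corrected query:
SELECT id, name, gpa FROM students WHERE gpa > 2.28

Result:
id | name | gpa 
---+------+-----
1  | Iris | 2.69
4  | Iris | 2.78
5  | Eve  | 3.01
7  | Kate | 2.66
8  | Eve  | 2.85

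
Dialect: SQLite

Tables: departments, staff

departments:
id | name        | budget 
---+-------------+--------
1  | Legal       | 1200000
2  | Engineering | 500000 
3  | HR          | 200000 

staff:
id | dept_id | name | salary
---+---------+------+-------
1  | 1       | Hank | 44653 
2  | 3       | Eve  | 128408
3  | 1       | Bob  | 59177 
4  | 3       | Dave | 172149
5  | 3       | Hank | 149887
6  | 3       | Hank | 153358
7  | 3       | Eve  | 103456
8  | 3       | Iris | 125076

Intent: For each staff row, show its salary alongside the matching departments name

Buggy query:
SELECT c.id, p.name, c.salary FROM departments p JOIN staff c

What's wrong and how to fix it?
Bug: JOIN with no ON clause produces a cartesian product; every staff row pairs with every departments row

Fix: Add ON c.dept_id = p.id to the JOIN

Corrected query:
SELECT c.id, p.name, c.salary FROM departments p JOIN staff c ON c.dept_id = p.id

Result:
id | name  | salary
---+-------+-------
1  | Legal | 44653 
2  | HR    | 128408
3  | Legal | 59177 
4  | HR    | 172149
5  | HR    | 149887
6  | HR    | 153358
7  | HR    | 103456
8  | HR    | 125076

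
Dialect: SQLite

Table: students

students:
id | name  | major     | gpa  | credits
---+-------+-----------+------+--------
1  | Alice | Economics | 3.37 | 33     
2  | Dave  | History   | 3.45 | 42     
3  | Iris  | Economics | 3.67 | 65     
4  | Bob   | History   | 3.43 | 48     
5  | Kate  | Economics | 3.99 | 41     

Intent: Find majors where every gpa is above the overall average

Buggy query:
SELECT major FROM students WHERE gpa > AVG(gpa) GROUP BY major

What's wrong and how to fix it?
Bug: AVG() is an aggregate; it can't sit directly in WHERE

Fix: Compute the overall average in a scalar subquery and compare each group's MIN against it in HAVING

Corrected query:
SELECT major FROM students GROUP BY major HAVING MIN(gpa) > (SELECT AVG(gpa) FROM students)

Result:
(no rows)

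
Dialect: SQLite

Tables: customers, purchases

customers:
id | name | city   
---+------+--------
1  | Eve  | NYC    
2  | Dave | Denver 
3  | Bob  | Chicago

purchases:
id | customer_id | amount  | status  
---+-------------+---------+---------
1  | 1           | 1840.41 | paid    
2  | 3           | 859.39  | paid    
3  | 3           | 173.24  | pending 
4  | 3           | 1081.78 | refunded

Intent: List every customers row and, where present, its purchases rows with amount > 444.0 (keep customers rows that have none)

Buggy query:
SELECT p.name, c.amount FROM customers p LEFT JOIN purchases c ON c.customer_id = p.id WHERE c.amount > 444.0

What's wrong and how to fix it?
Bug: A WHERE condition on the right-hand table after LEFT JOIN drops unmatched parents

Fix: Move the right-table condition into the ON clause so unmatched parents are kept

Corrected query:
SELECT p.name, c.amount FROM customers p LEFT JOIN purchases c ON c.customer_id = p.id AND c.amount > 444.0

Result:
name | amount 
-----+--------
Eve  | 1840.41
Dave | NULL   
Bob  | 859.39 
Bob  | 1081.78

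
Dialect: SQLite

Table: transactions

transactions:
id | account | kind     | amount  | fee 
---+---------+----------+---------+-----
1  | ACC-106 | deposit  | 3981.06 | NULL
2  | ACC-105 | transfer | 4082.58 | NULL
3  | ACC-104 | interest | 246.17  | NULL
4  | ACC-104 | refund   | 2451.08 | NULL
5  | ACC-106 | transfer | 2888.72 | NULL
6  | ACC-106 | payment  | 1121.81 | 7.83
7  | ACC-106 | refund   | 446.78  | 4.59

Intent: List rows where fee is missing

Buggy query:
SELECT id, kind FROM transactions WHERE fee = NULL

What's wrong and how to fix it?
Bug: '= NULL' is always unknown in SQL three-valued logic, so no rows match

Fix: Replace '= NULL' with 'IS NULL'

Corrected query:
SELECT id, kind FROM transactions WHERE fee IS NULL

Result:
id | kind    
---+---------
1  | deposit 
2  | transfer
3  | interest
4  | refund  
5  | transfer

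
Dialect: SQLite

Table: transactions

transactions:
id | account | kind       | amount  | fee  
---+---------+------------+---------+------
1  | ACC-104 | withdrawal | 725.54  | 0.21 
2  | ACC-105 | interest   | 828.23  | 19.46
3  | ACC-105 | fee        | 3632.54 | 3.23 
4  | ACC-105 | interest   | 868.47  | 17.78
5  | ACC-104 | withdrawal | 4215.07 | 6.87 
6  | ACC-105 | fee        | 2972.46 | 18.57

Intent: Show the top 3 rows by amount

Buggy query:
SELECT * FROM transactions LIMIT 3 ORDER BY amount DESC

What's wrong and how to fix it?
Bug: ORDER BY cannot follow LIMIT; LIMIT is the final clause

Fix: Swap the clauses: ORDER BY first, then LIMIT

Corrected query:
SELECT * FROM transactions ORDER BY amount DESC LIMIT 3

Result:
id | account | kind       | amount  | fee  
---+---------+------------+---------+------
5  | ACC-104 | withdrawal | 4215.07 | 6.87 
3  | ACC-105 | fee        | 3632.54 | 3.23 
6  | ACC-105 | fee        | 2972.46 | 18.57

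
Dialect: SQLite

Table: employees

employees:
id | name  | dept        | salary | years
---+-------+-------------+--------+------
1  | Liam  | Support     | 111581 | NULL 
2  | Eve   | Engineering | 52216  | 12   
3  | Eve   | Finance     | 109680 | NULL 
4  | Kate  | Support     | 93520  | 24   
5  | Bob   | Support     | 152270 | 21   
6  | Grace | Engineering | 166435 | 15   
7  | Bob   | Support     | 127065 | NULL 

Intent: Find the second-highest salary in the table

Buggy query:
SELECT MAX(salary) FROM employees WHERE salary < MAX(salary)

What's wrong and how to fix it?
Bug: MAX(salary) on the right of the comparison is an aggregate-in-WHERE error

Fix: Compute the overall MAX in a subquery, then take MAX of rows below it

Corrected query:
SELECT MAX(salary) FROM employees WHERE salary < (SELECT MAX(salary) FROM employees)

Result:
MAX(salary)
-----------
152270     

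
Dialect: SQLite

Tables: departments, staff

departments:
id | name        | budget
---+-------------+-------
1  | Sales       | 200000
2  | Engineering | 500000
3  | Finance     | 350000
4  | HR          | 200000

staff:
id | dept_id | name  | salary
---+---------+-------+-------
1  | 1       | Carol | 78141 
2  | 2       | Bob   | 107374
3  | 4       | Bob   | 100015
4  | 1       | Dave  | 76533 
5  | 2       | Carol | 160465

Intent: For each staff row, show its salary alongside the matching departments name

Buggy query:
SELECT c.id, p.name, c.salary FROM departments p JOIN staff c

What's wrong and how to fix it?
Bug: JOIN with no ON clause produces a cartesian product; every staff row pairs with every departments row

Fix: Add ON c.dept_id = p.id to the JOIN

Corrected query:
SELECT c.id, p.name, c.salary FROM departments p JOIN staff c ON c.dept_id = p.id

Result:
id | name        | salary
---+-------------+-------
1  | Sales       | 78141 
2  | Engineering | 107374
3  | HR          | 100015
4  | Sales       | 76533 
5  | Engineering | 160465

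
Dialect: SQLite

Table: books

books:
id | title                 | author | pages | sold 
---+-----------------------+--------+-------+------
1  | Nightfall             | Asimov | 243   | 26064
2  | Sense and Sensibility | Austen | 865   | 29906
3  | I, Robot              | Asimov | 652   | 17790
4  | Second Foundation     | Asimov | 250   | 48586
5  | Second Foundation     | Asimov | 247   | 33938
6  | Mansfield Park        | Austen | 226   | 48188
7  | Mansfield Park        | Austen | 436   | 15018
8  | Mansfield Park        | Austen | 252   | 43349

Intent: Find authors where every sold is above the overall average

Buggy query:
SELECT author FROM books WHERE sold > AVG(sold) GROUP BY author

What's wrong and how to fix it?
Bug: WHERE evaluates per row before aggregation, so AVG() is unavailable

Fix: Use a subquery for AVG and a HAVING MIN(...) filter so the condition holds for every row in the group

Corrected query:
SELECT author FROM books GROUP BY author HAVING MIN(sold) > (SELECT AVG(sold) FROM books)

Result:
(no rows)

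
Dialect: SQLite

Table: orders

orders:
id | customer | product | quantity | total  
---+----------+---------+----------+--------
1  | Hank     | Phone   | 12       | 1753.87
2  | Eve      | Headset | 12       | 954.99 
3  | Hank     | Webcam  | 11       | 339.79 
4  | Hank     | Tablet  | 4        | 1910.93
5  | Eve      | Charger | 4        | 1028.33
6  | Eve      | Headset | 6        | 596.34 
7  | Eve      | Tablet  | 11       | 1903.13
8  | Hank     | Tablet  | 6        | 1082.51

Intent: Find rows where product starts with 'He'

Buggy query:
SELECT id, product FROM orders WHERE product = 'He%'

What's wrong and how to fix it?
Bug: Wildcards only work with LIKE; '=' treats '%' as a literal character

Fix: Use LIKE for wildcard pattern matching

Corrected query:
SELECT id, product FROM orders WHERE product LIKE 'He%'

Result:
id | product
---+--------
2  | Headset
6  | Headset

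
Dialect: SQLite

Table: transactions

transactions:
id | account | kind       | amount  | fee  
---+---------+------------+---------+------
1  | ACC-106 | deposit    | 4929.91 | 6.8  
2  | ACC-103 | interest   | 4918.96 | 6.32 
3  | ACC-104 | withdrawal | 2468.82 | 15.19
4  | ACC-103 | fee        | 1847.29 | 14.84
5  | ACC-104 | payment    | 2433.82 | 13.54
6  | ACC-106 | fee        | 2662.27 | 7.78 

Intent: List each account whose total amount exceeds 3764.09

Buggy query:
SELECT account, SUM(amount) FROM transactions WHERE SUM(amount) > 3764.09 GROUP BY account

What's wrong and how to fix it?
Bug: Aggregate functions cannot appear in a WHERE clause

Fix: Move the aggregate condition to a HAVING clause

Corrected query:
SELECT account, SUM(amount) FROM transactions GROUP BY account HAVING SUM(amount) > 3764.09

Result:
account | SUM(amount)
--------+------------
ACC-103 | 6766.25    
ACC-104 | 4902.64    
ACC-106 | 7592.18    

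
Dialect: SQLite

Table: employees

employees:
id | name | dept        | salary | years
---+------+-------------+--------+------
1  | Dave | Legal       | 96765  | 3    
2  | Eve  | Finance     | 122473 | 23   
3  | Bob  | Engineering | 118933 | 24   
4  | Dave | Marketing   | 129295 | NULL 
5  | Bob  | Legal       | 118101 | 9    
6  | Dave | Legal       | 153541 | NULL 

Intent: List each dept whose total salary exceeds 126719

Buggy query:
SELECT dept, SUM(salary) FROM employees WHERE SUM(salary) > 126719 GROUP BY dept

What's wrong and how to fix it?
Bug: Aggregate functions cannot appear in a WHERE clause

Fix: Use HAVING (which filters groups after aggregation) instead of WHERE

Corrected query:
SELECT dept, SUM(salary) FROM employees GROUP BY dept HAVING SUM(salary) > 126719

Result:
dept      | SUM(salary)
----------+------------
Legal     | 368407     
Marketing | 129295     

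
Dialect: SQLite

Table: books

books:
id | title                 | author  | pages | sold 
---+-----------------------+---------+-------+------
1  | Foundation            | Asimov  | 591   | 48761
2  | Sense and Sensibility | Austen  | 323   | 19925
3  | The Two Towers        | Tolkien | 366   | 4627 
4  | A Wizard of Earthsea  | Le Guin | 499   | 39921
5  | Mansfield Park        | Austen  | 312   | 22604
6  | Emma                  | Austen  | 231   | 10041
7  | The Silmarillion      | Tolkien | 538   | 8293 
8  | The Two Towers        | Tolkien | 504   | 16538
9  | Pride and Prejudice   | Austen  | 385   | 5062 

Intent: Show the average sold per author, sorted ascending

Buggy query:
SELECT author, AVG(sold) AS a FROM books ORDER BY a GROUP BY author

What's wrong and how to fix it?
Bug: ORDER BY appears before GROUP BY; SQL clause order requires GROUP BY first

Fix: Move ORDER BY to the end, after GROUP BY

Corrected query:
SELECT author, AVG(sold) AS a FROM books GROUP BY author ORDER BY a

Result:
author  | a          
--------+------------
Tolkien | 9819.333333
Austen  | 14408      
Le Guin | 39921      
Asimov  | 48761      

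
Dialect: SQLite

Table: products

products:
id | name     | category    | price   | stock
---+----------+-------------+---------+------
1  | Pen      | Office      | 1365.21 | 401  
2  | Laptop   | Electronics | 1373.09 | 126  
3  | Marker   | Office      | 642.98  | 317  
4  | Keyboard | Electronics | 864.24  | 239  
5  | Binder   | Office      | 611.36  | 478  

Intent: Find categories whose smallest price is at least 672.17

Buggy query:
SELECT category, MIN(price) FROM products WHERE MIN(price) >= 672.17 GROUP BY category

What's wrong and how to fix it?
Bug: Aggregates like MIN are computed per group after WHERE runs

Fix: Replace WHERE with HAVING after the GROUP BY

Corrected query:
SELECT category, MIN(price) FROM products GROUP BY category HAVING MIN(price) >= 672.17

Result:
category    | MIN(price)
------------+-----------
Electronics | 864.24    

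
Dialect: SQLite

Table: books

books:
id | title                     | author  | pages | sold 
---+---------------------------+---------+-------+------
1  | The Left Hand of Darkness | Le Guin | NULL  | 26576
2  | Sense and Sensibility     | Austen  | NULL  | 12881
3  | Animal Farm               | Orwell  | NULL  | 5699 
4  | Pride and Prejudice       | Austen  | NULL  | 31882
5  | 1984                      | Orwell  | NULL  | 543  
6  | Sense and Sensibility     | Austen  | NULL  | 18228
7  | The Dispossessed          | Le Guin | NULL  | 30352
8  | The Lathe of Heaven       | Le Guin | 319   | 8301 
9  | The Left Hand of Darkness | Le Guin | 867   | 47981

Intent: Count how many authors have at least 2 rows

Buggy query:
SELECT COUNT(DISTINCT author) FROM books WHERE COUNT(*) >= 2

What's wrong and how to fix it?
Bug: WHERE filters individual rows, not groups, so a group-level COUNT is invalid there

Fix: Group first with HAVING COUNT(*) >= 2, then COUNT the resulting groups

Corrected query:
SELECT COUNT(*) FROM (SELECT author FROM books GROUP BY author HAVING COUNT(*) >= 2)

Result:
COUNT(*)
--------
3       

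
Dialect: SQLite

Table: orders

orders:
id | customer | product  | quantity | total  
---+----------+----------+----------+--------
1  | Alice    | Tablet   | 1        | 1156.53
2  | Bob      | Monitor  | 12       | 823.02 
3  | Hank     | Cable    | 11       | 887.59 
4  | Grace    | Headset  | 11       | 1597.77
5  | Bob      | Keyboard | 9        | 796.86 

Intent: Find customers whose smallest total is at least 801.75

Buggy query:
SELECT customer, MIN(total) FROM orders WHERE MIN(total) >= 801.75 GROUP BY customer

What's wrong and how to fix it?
Bug: MIN() in WHERE is a misuse of aggregate

Fix: Use HAVING for the per-group MIN condition

Corrected query:
SELECT customer, MIN(total) FROM orders GROUP BY customer HAVING MIN(total) >= 801.75

Result:
customer | MIN(total)
---------+-----------
Alice    | 1156.53   
Grace    | 1597.77   
Hank     | 887.59    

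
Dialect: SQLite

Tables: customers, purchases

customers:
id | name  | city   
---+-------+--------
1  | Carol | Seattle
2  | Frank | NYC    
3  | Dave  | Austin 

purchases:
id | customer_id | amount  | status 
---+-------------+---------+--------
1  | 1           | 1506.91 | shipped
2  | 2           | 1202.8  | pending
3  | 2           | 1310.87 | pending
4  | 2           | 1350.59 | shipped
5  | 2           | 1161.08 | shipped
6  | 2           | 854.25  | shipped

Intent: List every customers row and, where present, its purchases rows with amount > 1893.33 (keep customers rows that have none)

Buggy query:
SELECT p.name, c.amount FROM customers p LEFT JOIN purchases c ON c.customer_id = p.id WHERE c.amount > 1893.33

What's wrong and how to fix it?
Bug: Filtering c.amount in WHERE discards the NULL rows produced by LEFT JOIN, turning it into an inner join

Fix: Move the right-table condition into the ON clause so unmatched parents are kept

Corrected query:
SELECT p.name, c.amount FROM customers p LEFT JOIN purchases c ON c.customer_id = p.id AND c.amount > 1893.33

Result:
name  | amount
------+-------
Carol | NULL  
Frank | NULL  
Dave  | NULL  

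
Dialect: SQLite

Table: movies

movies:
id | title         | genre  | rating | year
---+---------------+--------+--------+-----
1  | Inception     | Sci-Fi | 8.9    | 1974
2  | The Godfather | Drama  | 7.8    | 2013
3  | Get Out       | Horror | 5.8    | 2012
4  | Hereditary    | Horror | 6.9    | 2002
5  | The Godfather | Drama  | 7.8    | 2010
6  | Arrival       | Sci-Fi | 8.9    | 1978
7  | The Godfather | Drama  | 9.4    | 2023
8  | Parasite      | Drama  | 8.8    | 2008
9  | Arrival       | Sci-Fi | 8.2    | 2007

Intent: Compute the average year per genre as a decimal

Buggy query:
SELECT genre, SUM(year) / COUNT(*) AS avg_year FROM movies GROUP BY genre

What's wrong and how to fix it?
Bug: Both operands are integers, so '/' performs integer division and truncates

Fix: Multiply by 1.0 (or CAST to REAL) to force floating-point division

Corrected query:
SELECT genre, SUM(year) * 1.0 / COUNT(*) AS avg_year FROM movies GROUP BY genre

Result:
genre  | avg_year   
-------+------------
Drama  | 2013.5     
Horror | 2007       
Sci-Fi | 1986.333333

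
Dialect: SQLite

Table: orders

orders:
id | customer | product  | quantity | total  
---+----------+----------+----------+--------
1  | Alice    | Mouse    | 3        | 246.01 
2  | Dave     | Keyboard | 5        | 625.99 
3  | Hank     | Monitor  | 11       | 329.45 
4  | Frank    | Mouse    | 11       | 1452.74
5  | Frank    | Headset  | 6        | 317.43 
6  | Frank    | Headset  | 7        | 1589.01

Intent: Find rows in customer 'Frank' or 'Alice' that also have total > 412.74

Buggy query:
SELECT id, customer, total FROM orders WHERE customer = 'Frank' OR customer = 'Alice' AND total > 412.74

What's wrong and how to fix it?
Bug: AND binds tighter than OR, so this parses as customer = 'Frank' OR (customer = 'Alice' AND total > 412.74)

Fix: Add parentheses around the OR so the AND applies to both alternatives

Corrected query:
SELECT id, customer, total FROM orders WHERE (customer = 'Frank' OR customer = 'Alice') AND total > 412.74

Result:
id | customer | total  
---+----------+--------
4  | Frank    | 1452.74
6  | Frank    | 1589.01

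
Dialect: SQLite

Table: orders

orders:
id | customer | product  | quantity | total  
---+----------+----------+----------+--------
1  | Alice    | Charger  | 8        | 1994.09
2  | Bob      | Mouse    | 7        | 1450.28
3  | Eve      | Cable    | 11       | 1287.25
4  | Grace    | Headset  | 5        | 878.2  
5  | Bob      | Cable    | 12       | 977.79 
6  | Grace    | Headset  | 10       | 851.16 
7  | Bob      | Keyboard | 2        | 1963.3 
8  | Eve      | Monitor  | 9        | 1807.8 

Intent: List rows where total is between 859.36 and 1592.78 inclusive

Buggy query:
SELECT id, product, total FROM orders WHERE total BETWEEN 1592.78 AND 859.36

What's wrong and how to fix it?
Bug: BETWEEN expects the lower bound first; with 1592.78 AND 859.36 the range is empty

Fix: Write BETWEEN 859.36 AND 1592.78

Corrected query:
SELECT id, product, total FROM orders WHERE total BETWEEN 859.36 AND 1592.78

Result:
id | product | total  
---+---------+--------
2  | Mouse   | 1450.28
3  | Cable   | 1287.25
4  | Headset | 878.2  
5  | Cable   | 977.79 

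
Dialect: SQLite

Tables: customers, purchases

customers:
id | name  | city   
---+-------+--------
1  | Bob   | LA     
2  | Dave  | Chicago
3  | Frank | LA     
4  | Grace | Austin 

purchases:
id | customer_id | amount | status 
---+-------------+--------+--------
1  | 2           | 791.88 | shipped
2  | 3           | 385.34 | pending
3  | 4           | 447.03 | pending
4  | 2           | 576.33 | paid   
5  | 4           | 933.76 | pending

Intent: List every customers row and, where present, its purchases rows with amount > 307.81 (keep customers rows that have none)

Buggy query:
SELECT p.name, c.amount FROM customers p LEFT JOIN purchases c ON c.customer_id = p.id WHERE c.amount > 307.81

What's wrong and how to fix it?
Bug: A WHERE condition on the right-hand table after LEFT JOIN drops unmatched parents

Fix: Put 'c.amount > 307.81' in the JOIN's ON clause instead of WHERE

Corrected query:
SELECT p.name, c.amount FROM customers p LEFT JOIN purchases c ON c.customer_id = p.id AND c.amount > 307.81

Result:
name  | amount
------+-------
Bob   | NULL  
Dave  | 576.33
Dave  | 791.88
Frank | 385.34
Grace | 447.03
Grace | 933.76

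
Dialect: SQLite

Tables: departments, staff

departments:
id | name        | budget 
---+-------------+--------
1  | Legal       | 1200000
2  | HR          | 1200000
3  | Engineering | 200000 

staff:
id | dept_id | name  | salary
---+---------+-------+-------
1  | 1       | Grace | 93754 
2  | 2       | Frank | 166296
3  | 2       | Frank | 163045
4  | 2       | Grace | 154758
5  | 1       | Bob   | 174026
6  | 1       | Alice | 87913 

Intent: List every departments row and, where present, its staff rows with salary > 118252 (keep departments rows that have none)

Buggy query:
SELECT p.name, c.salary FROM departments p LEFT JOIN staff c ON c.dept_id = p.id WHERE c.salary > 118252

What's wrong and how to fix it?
Bug: A WHERE condition on the right-hand table after LEFT JOIN drops unmatched parents

Fix: Put 'c.salary > 118252' in the JOIN's ON clause instead of WHERE

Corrected query:
SELECT p.name, c.salary FROM departments p LEFT JOIN staff c ON c.dept_id = p.id AND c.salary > 118252

Result:
name        | salary
------------+-------
Legal       | 174026
HR          | 154758
HR          | 163045
HR          | 166296
Engineering | NULL  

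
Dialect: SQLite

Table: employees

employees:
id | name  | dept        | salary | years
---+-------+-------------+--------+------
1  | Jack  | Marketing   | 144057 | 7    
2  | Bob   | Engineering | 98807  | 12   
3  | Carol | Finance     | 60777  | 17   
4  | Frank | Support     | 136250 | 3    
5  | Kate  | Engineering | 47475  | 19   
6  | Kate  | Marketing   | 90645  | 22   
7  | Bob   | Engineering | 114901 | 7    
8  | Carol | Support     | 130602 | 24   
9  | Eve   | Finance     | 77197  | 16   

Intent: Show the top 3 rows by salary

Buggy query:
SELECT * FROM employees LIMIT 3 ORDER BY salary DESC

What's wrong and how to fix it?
Bug: ORDER BY cannot follow LIMIT; LIMIT is the final clause

Fix: Swap the clauses: ORDER BY first, then LIMIT

Corrected query:
SELECT * FROM employees ORDER BY salary DESC LIMIT 3

Result:
id | name  | dept      | salary | years
---+-------+-----------+--------+------
1  | Jack  | Marketing | 144057 | 7    
4  | Frank | Support   | 136250 | 3    
8  | Carol | Support   | 130602 | 24   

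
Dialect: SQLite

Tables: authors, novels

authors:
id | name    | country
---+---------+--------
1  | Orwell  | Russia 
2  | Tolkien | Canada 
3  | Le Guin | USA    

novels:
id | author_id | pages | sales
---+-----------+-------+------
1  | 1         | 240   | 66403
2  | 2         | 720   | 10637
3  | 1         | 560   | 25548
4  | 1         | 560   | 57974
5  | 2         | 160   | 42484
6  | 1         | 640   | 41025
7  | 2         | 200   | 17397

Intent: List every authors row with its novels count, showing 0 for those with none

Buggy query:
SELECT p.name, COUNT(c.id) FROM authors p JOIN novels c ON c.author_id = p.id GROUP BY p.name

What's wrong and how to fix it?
Bug: An inner join excludes parents with zero children

Fix: Use LEFT JOIN so parents without children still appear (COUNT(c.id) gives 0)

Corrected query:
SELECT p.name, COUNT(c.id) FROM authors p LEFT JOIN novels c ON c.author_id = p.id GROUP BY p.name

Result:
name    | COUNT(c.id)
--------+------------
Le Guin | 0          
Orwell  | 4          
Tolkien | 3          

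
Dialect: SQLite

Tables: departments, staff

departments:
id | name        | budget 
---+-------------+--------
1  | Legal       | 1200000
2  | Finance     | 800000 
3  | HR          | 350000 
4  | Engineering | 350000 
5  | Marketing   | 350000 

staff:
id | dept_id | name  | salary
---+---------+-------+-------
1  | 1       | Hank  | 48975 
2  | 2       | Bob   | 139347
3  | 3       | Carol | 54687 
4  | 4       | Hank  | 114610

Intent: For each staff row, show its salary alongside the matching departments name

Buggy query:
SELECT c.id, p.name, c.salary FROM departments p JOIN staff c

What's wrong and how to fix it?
Bug: JOIN with no ON clause produces a cartesian product; every staff row pairs with every departments row

Fix: Specify the join condition linking the foreign key to the parent id

Corrected query:
SELECT c.id, p.name, c.salary FROM departments p JOIN staff c ON c.dept_id = p.id

Result:
id | name        | salary
---+-------------+-------
1  | Legal       | 48975 
2  | Finance     | 139347
3  | HR          | 54687 
4  | Engineering | 114610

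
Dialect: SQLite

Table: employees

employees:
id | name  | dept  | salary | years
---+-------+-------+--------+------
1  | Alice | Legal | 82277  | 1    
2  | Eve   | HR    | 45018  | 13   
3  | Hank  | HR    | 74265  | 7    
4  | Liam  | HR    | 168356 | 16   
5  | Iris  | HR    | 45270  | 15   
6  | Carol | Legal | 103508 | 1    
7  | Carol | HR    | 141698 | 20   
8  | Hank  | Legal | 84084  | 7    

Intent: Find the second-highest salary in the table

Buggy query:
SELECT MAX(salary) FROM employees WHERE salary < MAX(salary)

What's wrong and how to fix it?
Bug: MAX(salary) on the right of the comparison is an aggregate-in-WHERE error

Fix: Put the inner MAX in a scalar subquery

Corrected query:
SELECT MAX(salary) FROM employees WHERE salary < (SELECT MAX(salary) FROM employees)

Result:
MAX(salary)
-----------
141698     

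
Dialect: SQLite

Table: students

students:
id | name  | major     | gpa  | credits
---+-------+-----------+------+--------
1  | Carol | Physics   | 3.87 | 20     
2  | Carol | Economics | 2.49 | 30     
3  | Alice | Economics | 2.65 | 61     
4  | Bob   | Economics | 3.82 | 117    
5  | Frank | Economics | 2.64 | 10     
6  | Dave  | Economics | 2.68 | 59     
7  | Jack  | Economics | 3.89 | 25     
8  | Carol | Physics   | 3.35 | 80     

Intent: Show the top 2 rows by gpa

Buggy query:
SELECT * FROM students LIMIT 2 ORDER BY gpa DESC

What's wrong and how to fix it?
Bug: ORDER BY cannot follow LIMIT; LIMIT is the final clause

Fix: Swap the clauses: ORDER BY first, then LIMIT

Corrected query:
SELECT * FROM students ORDER BY gpa DESC LIMIT 2

Result:
id | name  | major     | gpa  | credits
---+-------+-----------+------+--------
7  | Jack  | Economics | 3.89 | 25     
1  | Carol | Physics   | 3.87 | 20     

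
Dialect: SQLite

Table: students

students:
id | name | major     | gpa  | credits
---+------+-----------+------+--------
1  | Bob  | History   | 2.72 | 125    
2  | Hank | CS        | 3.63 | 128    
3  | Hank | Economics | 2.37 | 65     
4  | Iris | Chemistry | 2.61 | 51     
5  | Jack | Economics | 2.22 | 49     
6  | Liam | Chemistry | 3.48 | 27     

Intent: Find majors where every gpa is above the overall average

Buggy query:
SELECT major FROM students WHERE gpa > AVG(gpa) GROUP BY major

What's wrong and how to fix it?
Bug: AVG() is an aggregate; it can't sit directly in WHERE

Fix: Compute the overall average in a scalar subquery and compare each group's MIN against it in HAVING

Corrected query:
SELECT major FROM students GROUP BY major HAVING MIN(gpa) > (SELECT AVG(gpa) FROM students)

Result:
major
-----
CS   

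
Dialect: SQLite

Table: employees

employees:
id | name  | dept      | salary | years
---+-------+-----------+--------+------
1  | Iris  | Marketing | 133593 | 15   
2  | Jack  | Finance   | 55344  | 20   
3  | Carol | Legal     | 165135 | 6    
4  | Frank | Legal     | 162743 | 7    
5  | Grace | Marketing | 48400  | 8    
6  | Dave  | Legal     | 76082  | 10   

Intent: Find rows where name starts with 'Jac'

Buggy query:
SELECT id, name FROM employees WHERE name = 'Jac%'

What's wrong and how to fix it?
Bug: '=' compares the literal string including the % character; pattern matching needs LIKE

Fix: Replace '=' with LIKE so 'Jac%' is treated as a pattern

Corrected query:
SELECT id, name FROM employees WHERE name LIKE 'Jac%'

Result:
id | name
---+-----
2  | Jack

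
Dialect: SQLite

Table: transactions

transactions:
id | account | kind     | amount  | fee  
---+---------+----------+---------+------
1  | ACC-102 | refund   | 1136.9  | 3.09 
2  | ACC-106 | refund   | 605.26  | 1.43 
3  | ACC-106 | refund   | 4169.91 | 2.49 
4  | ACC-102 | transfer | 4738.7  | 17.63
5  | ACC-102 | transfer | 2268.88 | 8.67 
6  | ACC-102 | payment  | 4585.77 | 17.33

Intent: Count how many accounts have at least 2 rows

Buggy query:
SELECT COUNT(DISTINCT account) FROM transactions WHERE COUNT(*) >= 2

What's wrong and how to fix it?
Bug: COUNT(*) cannot appear in WHERE; the per-group count doesn't exist yet

Fix: Group first with HAVING COUNT(*) >= 2, then COUNT the resulting groups

Corrected query:
SELECT COUNT(*) FROM (SELECT account FROM transactions GROUP BY account HAVING COUNT(*) >= 2)

Result:
COUNT(*)
--------
2       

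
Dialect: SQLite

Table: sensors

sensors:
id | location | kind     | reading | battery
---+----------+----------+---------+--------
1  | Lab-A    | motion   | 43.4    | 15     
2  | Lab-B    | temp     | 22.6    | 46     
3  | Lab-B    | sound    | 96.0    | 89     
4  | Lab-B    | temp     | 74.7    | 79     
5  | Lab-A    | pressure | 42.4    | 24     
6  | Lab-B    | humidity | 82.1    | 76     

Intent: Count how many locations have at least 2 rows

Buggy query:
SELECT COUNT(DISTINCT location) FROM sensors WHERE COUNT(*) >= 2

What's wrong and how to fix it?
Bug: COUNT(*) cannot appear in WHERE; the per-group count doesn't exist yet

Fix: Use a subquery that GROUPs and filters with HAVING, then count its rows

Corrected query:
SELECT COUNT(*) FROM (SELECT location FROM sensors GROUP BY location HAVING COUNT(*) >= 2)

Result:
COUNT(*)
--------
2       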